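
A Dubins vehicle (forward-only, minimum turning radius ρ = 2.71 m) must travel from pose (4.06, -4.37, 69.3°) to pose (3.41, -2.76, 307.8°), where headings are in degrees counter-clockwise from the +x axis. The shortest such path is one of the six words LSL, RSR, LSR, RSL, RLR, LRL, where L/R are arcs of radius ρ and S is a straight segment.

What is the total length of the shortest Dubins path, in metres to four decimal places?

Let ψ = atan2(Δy, Δx) = atan2(1.61, -0.65) = 111.9852° be the start→goal bearing.
Normalize: d = |goal − start| / ρ = 1.736260/2.71 = 0.640686, α = (θ_start − ψ) mod 360° = 317.3148° = 5.538187 rad, β = (θ_goal − ψ) mod 360° = 195.8148° = 3.417612 rad.
Common terms: sin α = -0.677970, cos α = 0.735089, sin β = -0.272528, cos β = -0.962148, cos(α−β) = -0.522499, d² = 0.410479. Work in radians in the unit-radius frame; every candidate has L = ρ·(t + p + q).
LSL: p² = 2 + d² − 2cos(α−β) + 2d(sin α − sin β) = 2.935953; p = √p² = 1.713462; φ = atan2(cos β − cos α, d + sin α − sin β) = -1.433070 rad; t = (φ − α) mod 2π = 5.595114 rad, q = (β − φ) mod 2π = 4.850682 rad → L = 2.71·(5.595114 + 1.713462 + 4.850682) = 2.71·12.159258 = 32.951589 m
RSR: p² = 2 + d² − 2cos(α−β) + 2d(sin β − sin α) = 3.974999; p = √p² = 1.993740; φ = atan2(cos α − cos β, d − sin α + sin β) = 1.018426 rad; t = (α − φ) mod 2π = 4.519762 rad, q = (φ − β) mod 2π = 3.883999 rad → L = 2.71·(4.519762 + 1.993740 + 3.883999) = 2.71·10.397500 = 28.177226 m
LSR: p² = d² − 2 + 2cos(α−β) + 2d(sin α + sin β) = -3.852461 < 0 → infeasible
RSL: p² = d² − 2 + 2cos(α−β) − 2d(sin α + sin β) = -1.416575 < 0 → infeasible
RLR: c = (6 − d² + 2cos(α−β) + 2d(sin α − sin β))/8 = 0.503125; p = 2π − arccos c = 5.239600 rad; φ = atan2(cos α − cos β, d − sin α + sin β) = 1.018426 rad; t = (α − φ + p/2) mod 2π = 0.856376 rad, q = (α − β − t + p) mod 2π = 0.220614 rad → L = 2.71·(0.856376 + 5.239600 + 0.220614) = 2.71·6.316590 = 17.117959 m
LRL: c = (6 − d² + 2cos(α−β) − 2d(sin α − sin β))/8 = 0.633006; p = 2π − arccos c = 5.397819 rad; φ = atan2(cos β − cos α, d + sin α − sin β) = -1.433070 rad; t = (φ − α + p/2) mod 2π = 2.010838 rad, q = (β − α − t + p) mod 2π = 1.266406 rad → L = 2.71·(2.010838 + 5.397819 + 1.266406) = 2.71·8.675063 = 23.509420 m
Shortest: RLR with L = 17.117959 m ≈ 17.1180 m

17.1180 m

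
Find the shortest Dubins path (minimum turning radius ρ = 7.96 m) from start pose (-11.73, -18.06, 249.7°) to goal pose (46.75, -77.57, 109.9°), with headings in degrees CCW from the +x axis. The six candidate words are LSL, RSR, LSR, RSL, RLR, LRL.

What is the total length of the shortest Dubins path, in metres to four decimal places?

Let ψ = atan2(Δy, Δx) = atan2(-59.51, 58.48) = -45.5002° be the start→goal bearing.
Normalize: d = |goal − start| / ρ = 83.434708/7.96 = 10.481747, α = (θ_start − ψ) mod 360° = 295.2002° = 5.152215 rad, β = (θ_goal − ψ) mod 360° = 155.4002° = 2.712244 rad.
Common terms: sin α = -0.904826, cos α = 0.425782, sin β = 0.416278, cos β = -0.909237, cos(α−β) = -0.763796, d² = 109.867025. Work in radians in the unit-radius frame; every candidate has L = ρ·(t + p + q).
LSL: p² = 2 + d² − 2cos(α−β) + 2d(sin α − sin β) = 85.699655; p = √p² = 9.257411; φ = atan2(cos β − cos α, d + sin α − sin β) = -0.144715 rad; t = (φ − α) mod 2π = 0.986255 rad, q = (β − φ) mod 2π = 2.856960 rad → L = 7.96·(0.986255 + 9.257411 + 2.856960) = 7.96·13.100626 = 104.280982 m
RSR: p² = 2 + d² − 2cos(α−β) + 2d(sin β − sin α) = 141.089579; p = √p² = 11.878113; φ = atan2(cos α − cos β, d − sin α + sin β) = 0.112631 rad; t = (α − φ) mod 2π = 5.039583 rad, q = (φ − β) mod 2π = 3.683572 rad → L = 7.96·(5.039583 + 11.878113 + 3.683572) = 7.96·20.601269 = 163.986102 m
LSR: p² = d² − 2 + 2cos(α−β) + 2d(sin α + sin β) = 96.097769; p = √p² = 9.802947; φ = atan2(−cos α − cos β, d + sin α + sin β) − atan2(−2, p) = 0.249599 rad; t = (φ − α) mod 2π = 1.380570 rad, q = (φ − β) mod 2π = 3.820540 rad → L = 7.96·(1.380570 + 9.802947 + 3.820540) = 7.96·15.004057 = 119.432290 m
RSL: p² = d² − 2 + 2cos(α−β) − 2d(sin α + sin β) = 116.581097; p = √p² = 10.797273; φ = atan2(cos α + cos β, d − sin α − sin β) − atan2(2, p) = -0.227197 rad; t = (α − φ) mod 2π = 5.379412 rad, q = (β − φ) mod 2π = 2.939441 rad → L = 7.96·(5.379412 + 10.797273 + 2.939441) = 7.96·19.116126 = 152.164361 m
RLR: c = (6 − d² + 2cos(α−β) + 2d(sin α − sin β))/8 = -16.636197, |c| > 1 → infeasible
LRL: c = (6 − d² + 2cos(α−β) − 2d(sin α − sin β))/8 = -9.712457, |c| > 1 → infeasible
Shortest: LSL with L = 104.280982 m ≈ 104.2810 m

104.2810 m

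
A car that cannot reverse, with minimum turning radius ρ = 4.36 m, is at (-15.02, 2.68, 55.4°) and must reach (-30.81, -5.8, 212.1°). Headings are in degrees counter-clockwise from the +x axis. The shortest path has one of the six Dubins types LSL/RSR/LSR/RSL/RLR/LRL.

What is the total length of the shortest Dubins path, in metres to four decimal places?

Let ψ = atan2(Δy, Δx) = atan2(-8.48, -15.79) = -151.7620° be the start→goal bearing.
Normalize: d = |goal − start| / ρ = 17.923016/4.36 = 4.110783, α = (θ_start − ψ) mod 360° = 207.1620° = 3.615660 rad, β = (θ_goal − ψ) mod 360° = 3.8620° = 0.067405 rad.
Common terms: sin α = -0.456508, cos α = -0.889719, sin β = 0.067354, cos β = 0.997729, cos(α−β) = -0.918446, d² = 16.898541. Work in radians in the unit-radius frame; every candidate has L = ρ·(t + p + q).
LSL: p² = 2 + d² − 2cos(α−β) + 2d(sin α − sin β) = 16.428462; p = √p² = 4.053204; φ = atan2(cos β − cos α, d + sin α − sin β) = 0.484390 rad; t = (φ − α) mod 2π = 3.151915 rad, q = (β − φ) mod 2π = 5.866201 rad → L = 4.36·(3.151915 + 4.053204 + 5.866201) = 4.36·13.071320 = 56.990956 m
RSR: p² = 2 + d² − 2cos(α−β) + 2d(sin β − sin α) = 25.042405; p = √p² = 5.004239; φ = atan2(cos α − cos β, d − sin α + sin β) = -0.386739 rad; t = (α − φ) mod 2π = 4.002398 rad, q = (φ − β) mod 2π = 5.829042 rad → L = 4.36·(4.002398 + 5.004239 + 5.829042) = 4.36·14.835678 = 64.683558 m
LSR: p² = d² − 2 + 2cos(α−β) + 2d(sin α + sin β) = 9.862190; p = √p² = 3.140412; φ = atan2(−cos α − cos β, d + sin α + sin β) − atan2(−2, p) = 0.538068 rad; t = (φ − α) mod 2π = 3.205593 rad, q = (φ − β) mod 2π = 0.470662 rad → L = 4.36·(3.205593 + 3.140412 + 0.470662) = 4.36·6.816668 = 29.720673 m
RSL: p² = d² − 2 + 2cos(α−β) − 2d(sin α + sin β) = 16.261106; p = √p² = 4.032506; φ = atan2(cos α + cos β, d − sin α − sin β) − atan2(2, p) = -0.436420 rad; t = (α − φ) mod 2π = 4.052080 rad, q = (β − φ) mod 2π = 0.503825 rad → L = 4.36·(4.052080 + 4.032506 + 0.503825) = 4.36·8.588411 = 37.445472 m
RLR: c = (6 − d² + 2cos(α−β) + 2d(sin α − sin β))/8 = -2.130301, |c| > 1 → infeasible
LRL: c = (6 − d² + 2cos(α−β) − 2d(sin α − sin β))/8 = -1.053558, |c| > 1 → infeasible
Shortest: LSR with L = 29.720673 m ≈ 29.7207 m

29.7207 m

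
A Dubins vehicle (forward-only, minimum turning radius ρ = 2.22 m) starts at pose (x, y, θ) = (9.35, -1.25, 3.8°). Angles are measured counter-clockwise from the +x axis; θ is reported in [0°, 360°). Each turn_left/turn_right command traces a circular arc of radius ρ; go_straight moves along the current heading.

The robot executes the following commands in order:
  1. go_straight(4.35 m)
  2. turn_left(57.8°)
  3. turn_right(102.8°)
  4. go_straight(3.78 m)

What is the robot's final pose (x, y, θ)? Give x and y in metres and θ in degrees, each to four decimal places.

(21.7554, -1.6778, 318.8000°)

set_pose: (x, y, θ) = (9.3500, -1.2500, 3.8000°), ρ = 2.22
go_straight(4.35): x += 4.35·cos θ, y += 4.35·sin θ → (13.6904, -0.9617, 3.8000°)
turn_left(57.8°): centre at ρ to the left, rotate +57.8° → (15.4961, 0.1975, 61.6000°)
turn_right(102.8°): centre at ρ to the right, rotate −102.8° → (18.9112, 0.8120, -41.2000° ≡ 318.8000°)
go_straight(3.78): x += 3.78·cos θ, y += 3.78·sin θ → (21.7554, -1.6778, 318.8000°)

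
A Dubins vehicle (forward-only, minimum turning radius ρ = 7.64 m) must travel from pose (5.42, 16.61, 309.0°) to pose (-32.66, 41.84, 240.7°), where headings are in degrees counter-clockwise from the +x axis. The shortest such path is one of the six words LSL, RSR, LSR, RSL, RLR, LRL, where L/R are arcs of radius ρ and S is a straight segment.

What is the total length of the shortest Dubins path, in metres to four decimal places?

77.3927 m

Let ψ = atan2(Δy, Δx) = atan2(25.23, -38.08) = 146.4734° be the start→goal bearing.
Normalize: d = |goal − start| / ρ = 45.679747/7.64 = 5.979024, α = (θ_start − ψ) mod 360° = 162.5266° = 2.836624 rad, β = (θ_goal − ψ) mod 360° = 94.2266° = 1.644564 rad.
Common terms: sin α = 0.300264, cos α = -0.953856, sin β = 0.997280, cos β = -0.073701, cos(α−β) = 0.369747, d² = 35.748734. Work in radians in the unit-radius frame; every candidate has L = ρ·(t + p + q).
LSL: p² = 2 + d² − 2cos(α−β) + 2d(sin α − sin β) = 28.674279; p = √p² = 5.354837; φ = atan2(cos β − cos α, d + sin α − sin β) = 0.165116 rad; t = (φ − α) mod 2π = 3.611677 rad, q = (β − φ) mod 2π = 1.479448 rad → L = 7.64·(3.611677 + 5.354837 + 1.479448) = 7.64·10.445962 = 79.807153 m
RSR: p² = 2 + d² − 2cos(α−β) + 2d(sin β − sin α) = 45.344202; p = √p² = 6.733810; φ = atan2(cos α − cos β, d − sin α + sin β) = -0.131082 rad; t = (α − φ) mod 2π = 2.967706 rad, q = (φ − β) mod 2π = 4.507540 rad → L = 7.64·(2.967706 + 6.733810 + 4.507540) = 7.64·14.209056 = 108.557184 m
LSR: p² = d² − 2 + 2cos(α−β) + 2d(sin α + sin β) = 50.004322; p = √p² = 7.071373; φ = atan2(−cos α − cos β, d + sin α + sin β) − atan2(−2, p) = 0.415918 rad; t = (φ − α) mod 2π = 3.862480 rad, q = (φ − β) mod 2π = 5.054540 rad → L = 7.64·(3.862480 + 7.071373 + 5.054540) = 7.64·15.988393 = 122.151325 m
RSL: p² = d² − 2 + 2cos(α−β) − 2d(sin α + sin β) = 18.972133; p = √p² = 4.355701; φ = atan2(cos α + cos β, d − sin α − sin β) − atan2(2, p) = -0.646520 rad; t = (α − φ) mod 2π = 3.483143 rad, q = (β − φ) mod 2π = 2.291083 rad → L = 7.64·(3.483143 + 4.355701 + 2.291083) = 7.64·10.129928 = 77.392650 m
RLR: c = (6 − d² + 2cos(α−β) + 2d(sin α − sin β))/8 = -4.668025, |c| > 1 → infeasible
LRL: c = (6 − d² + 2cos(α−β) − 2d(sin α − sin β))/8 = -2.584285, |c| > 1 → infeasible
Shortest: RSL with L = 77.392650 m ≈ 77.3927 m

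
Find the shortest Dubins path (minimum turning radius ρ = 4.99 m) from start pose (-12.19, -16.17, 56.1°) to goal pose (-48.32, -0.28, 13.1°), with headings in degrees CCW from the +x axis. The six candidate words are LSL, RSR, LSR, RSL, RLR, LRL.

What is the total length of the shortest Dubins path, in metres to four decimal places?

Let ψ = atan2(Δy, Δx) = atan2(15.89, -36.13) = 156.2601° be the start→goal bearing.
Normalize: d = |goal − start| / ρ = 39.469849/4.99 = 7.909789, α = (θ_start − ψ) mod 360° = 259.8399° = 4.535062 rad, β = (θ_goal − ψ) mod 360° = 216.8399° = 3.784571 rad.
Common terms: sin α = -0.984319, cos α = -0.176399, sin β = -0.599581, cos β = -0.800314, cos(α−β) = 0.731354, d² = 62.564769. Work in radians in the unit-radius frame; every candidate has L = ρ·(t + p + q).
LSL: p² = 2 + d² − 2cos(α−β) + 2d(sin α − sin β) = 57.015679; p = √p² = 7.550873; φ = atan2(cos β − cos α, d + sin α − sin β) = -0.082722 rad; t = (φ − α) mod 2π = 1.665401 rad, q = (β − φ) mod 2π = 3.867293 rad → L = 4.99·(1.665401 + 7.550873 + 3.867293) = 4.99·13.083566 = 65.286997 m
RSR: p² = 2 + d² − 2cos(α−β) + 2d(sin β − sin α) = 69.188444; p = √p² = 8.317959; φ = atan2(cos α − cos β, d − sin α + sin β) = 0.075079 rad; t = (α − φ) mod 2π = 4.459984 rad, q = (φ − β) mod 2π = 2.573693 rad → L = 4.99·(4.459984 + 8.317959 + 2.573693) = 4.99·15.351636 = 76.604664 m
LSR: p² = d² − 2 + 2cos(α−β) + 2d(sin α + sin β) = 36.970842; p = √p² = 6.080365; φ = atan2(−cos α − cos β, d + sin α + sin β) − atan2(−2, p) = 0.470970 rad; t = (φ − α) mod 2π = 2.219093 rad, q = (φ − β) mod 2π = 2.969584 rad → L = 4.99·(2.219093 + 6.080365 + 2.969584) = 4.99·11.269042 = 56.232522 m
RSL: p² = d² − 2 + 2cos(α−β) − 2d(sin α + sin β) = 87.084111; p = √p² = 9.331887; φ = atan2(cos α + cos β, d − sin α − sin β) − atan2(2, p) = -0.313645 rad; t = (α − φ) mod 2π = 4.848707 rad, q = (β − φ) mod 2π = 4.098215 rad → L = 4.99·(4.848707 + 9.331887 + 4.098215) = 4.99·18.278809 = 91.211257 m
RLR: c = (6 − d² + 2cos(α−β) + 2d(sin α − sin β))/8 = -7.648555, |c| > 1 → infeasible
LRL: c = (6 − d² + 2cos(α−β) − 2d(sin α − sin β))/8 = -6.126960, |c| > 1 → infeasible
Shortest: LSR with L = 56.232522 m ≈ 56.2325 m

56.2325 m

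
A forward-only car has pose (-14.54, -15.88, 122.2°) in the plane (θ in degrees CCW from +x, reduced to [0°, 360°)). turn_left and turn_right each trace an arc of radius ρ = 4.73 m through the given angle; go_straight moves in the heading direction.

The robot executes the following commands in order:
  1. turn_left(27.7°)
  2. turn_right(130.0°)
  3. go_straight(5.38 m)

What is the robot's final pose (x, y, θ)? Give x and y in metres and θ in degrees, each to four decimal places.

(-10.3494, -3.9374, 19.9000°)

set_pose: (x, y, θ) = (-14.5400, -15.8800, 122.2000°), ρ = 4.73
turn_left(27.7°): centre at ρ to the left, rotate +27.7° → (-16.1703, -14.3083, 149.9000°)
turn_right(130.0°): centre at ρ to the right, rotate −130.0° → (-15.4082, -5.7686, 19.9000°)
go_straight(5.38): x += 5.38·cos θ, y += 5.38·sin θ → (-10.3494, -3.9374, 19.9000°)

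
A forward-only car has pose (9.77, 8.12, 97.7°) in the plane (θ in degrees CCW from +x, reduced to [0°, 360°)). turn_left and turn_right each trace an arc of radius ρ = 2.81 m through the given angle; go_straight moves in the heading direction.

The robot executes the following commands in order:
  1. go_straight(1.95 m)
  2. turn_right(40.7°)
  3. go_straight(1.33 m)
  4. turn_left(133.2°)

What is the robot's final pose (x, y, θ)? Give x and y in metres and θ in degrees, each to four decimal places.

(7.8068, 17.3708, 190.2000°)

set_pose: (x, y, θ) = (9.7700, 8.1200, 97.7000°), ρ = 2.81
go_straight(1.95): x += 1.95·cos θ, y += 1.95·sin θ → (9.5087, 10.0524, 97.7000°)
turn_right(40.7°): centre at ρ to the right, rotate −40.7° → (9.9367, 11.9594, 57.0000°)
go_straight(1.33): x += 1.33·cos θ, y += 1.33·sin θ → (10.6611, 13.0748, 57.0000°)
turn_left(133.2°): centre at ρ to the left, rotate +133.2° → (7.8068, 17.3708, 190.2000°)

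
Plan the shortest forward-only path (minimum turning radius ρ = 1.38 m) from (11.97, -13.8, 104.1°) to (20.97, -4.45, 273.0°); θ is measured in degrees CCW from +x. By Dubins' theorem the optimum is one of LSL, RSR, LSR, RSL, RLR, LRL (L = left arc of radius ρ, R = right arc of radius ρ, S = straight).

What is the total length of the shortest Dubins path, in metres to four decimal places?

Let ψ = atan2(Δy, Δx) = atan2(9.35, 9.00) = 46.0927° be the start→goal bearing.
Normalize: d = |goal − start| / ρ = 12.977769/1.38 = 9.404181, α = (θ_start − ψ) mod 360° = 58.0073° = 1.012418 rad, β = (θ_goal − ψ) mod 360° = 226.9073° = 3.960279 rad.
Common terms: sin α = 0.848116, cos α = 0.529811, sin β = -0.730249, cos β = -0.683181, cos(α−β) = -0.981293, d² = 88.438616. Work in radians in the unit-radius frame; every candidate has L = ρ·(t + p + q).
LSL: p² = 2 + d² − 2cos(α−β) + 2d(sin α − sin β) = 122.087658; p = √p² = 11.049328; φ = atan2(cos β − cos α, d + sin α − sin β) = -0.110001 rad; t = (φ − α) mod 2π = 5.160766 rad, q = (β − φ) mod 2π = 4.070281 rad → L = 1.38·(5.160766 + 11.049328 + 4.070281) = 1.38·20.280375 = 27.986917 m
RSR: p² = 2 + d² − 2cos(α−β) + 2d(sin β − sin α) = 62.714744; p = √p² = 7.919264; φ = atan2(cos α − cos β, d − sin α + sin β) = 0.153775 rad; t = (α − φ) mod 2π = 0.858643 rad, q = (φ − β) mod 2π = 2.476681 rad → L = 1.38·(0.858643 + 7.919264 + 2.476681) = 1.38·11.254588 = 15.531332 m
LSR: p² = d² − 2 + 2cos(α−β) + 2d(sin α + sin β) = 86.692902; p = √p² = 9.310902; φ = atan2(−cos α − cos β, d + sin α + sin β) − atan2(−2, p) = 0.227692 rad; t = (φ − α) mod 2π = 5.498459 rad, q = (φ − β) mod 2π = 2.550598 rad → L = 1.38·(5.498459 + 9.310902 + 2.550598) = 1.38·17.359960 = 23.956744 m
RSL: p² = d² − 2 + 2cos(α−β) − 2d(sin α + sin β) = 82.259159; p = √p² = 9.069683; φ = atan2(cos α + cos β, d − sin α − sin β) − atan2(2, p) = -0.233555 rad; t = (α − φ) mod 2π = 1.245974 rad, q = (β − φ) mod 2π = 4.193835 rad → L = 1.38·(1.245974 + 9.069683 + 4.193835) = 1.38·14.509492 = 20.023099 m
RLR: c = (6 − d² + 2cos(α−β) + 2d(sin α − sin β))/8 = -6.839343, |c| > 1 → infeasible
LRL: c = (6 − d² + 2cos(α−β) − 2d(sin α − sin β))/8 = -14.260957, |c| > 1 → infeasible
Shortest: RSR with L = 15.531332 m ≈ 15.5313 m

15.5313 m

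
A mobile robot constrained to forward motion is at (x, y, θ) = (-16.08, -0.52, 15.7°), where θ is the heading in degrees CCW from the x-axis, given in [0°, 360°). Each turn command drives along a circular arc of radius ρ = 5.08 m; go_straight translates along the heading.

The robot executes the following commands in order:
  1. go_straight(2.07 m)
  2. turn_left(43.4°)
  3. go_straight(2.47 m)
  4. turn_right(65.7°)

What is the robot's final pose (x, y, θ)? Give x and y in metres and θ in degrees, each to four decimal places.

set_pose: (x, y, θ) = (-16.0800, -0.5200, 15.7000°), ρ = 5.08
go_straight(2.07): x += 2.07·cos θ, y += 2.07·sin θ → (-14.0872, 0.0401, 15.7000°)
turn_left(43.4°): centre at ρ to the left, rotate +43.4° → (-11.1029, 2.3218, 59.1000°)
go_straight(2.47): x += 2.47·cos θ, y += 2.47·sin θ → (-9.8345, 4.4412, 59.1000°)
turn_right(65.7°): centre at ρ to the right, rotate −65.7° → (-4.8916, 6.8788, -6.6000° ≡ 353.4000°)

(-4.8916, 6.8788, 353.4000°)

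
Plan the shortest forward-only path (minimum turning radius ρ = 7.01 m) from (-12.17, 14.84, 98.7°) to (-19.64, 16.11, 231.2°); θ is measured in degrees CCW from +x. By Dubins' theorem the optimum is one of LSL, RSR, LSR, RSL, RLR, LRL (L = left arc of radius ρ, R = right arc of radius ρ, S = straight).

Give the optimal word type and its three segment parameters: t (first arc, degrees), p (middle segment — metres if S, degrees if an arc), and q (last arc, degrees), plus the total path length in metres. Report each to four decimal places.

Let ψ = atan2(Δy, Δx) = atan2(1.27, -7.47) = 170.3512° be the start→goal bearing.
Normalize: d = |goal − start| / ρ = 7.577189/7.01 = 1.080911, α = (θ_start − ψ) mod 360° = 288.3488° = 5.032636 rad, β = (θ_goal − ψ) mod 360° = 60.8488° = 1.062012 rad.
Common terms: sin α = -0.949158, cos α = 0.314801, sin β = 0.873337, cos β = 0.487116, cos(α−β) = -0.675590, d² = 1.168370. Work in radians in the unit-radius frame; every candidate has L = ρ·(t + p + q).
LSL: p² = 2 + d² − 2cos(α−β) + 2d(sin α − sin β) = 0.579639; p = √p² = 0.761340; φ = atan2(cos β − cos α, d + sin α − sin β) = 2.913283 rad; t = (φ − α) mod 2π = 4.163832 rad, q = (β − φ) mod 2π = 4.431914 rad → L = 7.01·(4.163832 + 0.761340 + 4.431914) = 7.01·9.357087 = 65.593177 m
RSR: p² = 2 + d² − 2cos(α−β) + 2d(sin β − sin α) = 8.459461; p = √p² = 2.908515; φ = atan2(cos α − cos β, d − sin α + sin β) = -0.059280 rad; t = (α − φ) mod 2π = 5.091916 rad, q = (φ − β) mod 2π = 5.161894 rad → L = 7.01·(5.091916 + 2.908515 + 5.161894) = 7.01·13.162325 = 92.267896 m
LSR: p² = d² − 2 + 2cos(α−β) + 2d(sin α + sin β) = -2.346721 < 0 → infeasible
RSL: p² = d² − 2 + 2cos(α−β) − 2d(sin α + sin β) = -2.018900 < 0 → infeasible
RLR: c = (6 − d² + 2cos(α−β) + 2d(sin α − sin β))/8 = -0.057433; p = 2π − arccos c = 4.654925 rad; φ = atan2(cos α − cos β, d − sin α + sin β) = -0.059280 rad; t = (α − φ + p/2) mod 2π = 1.136193 rad, q = (α − β − t + p) mod 2π = 1.206171 rad → L = 7.01·(1.136193 + 4.654925 + 1.206171) = 7.01·6.997288 = 49.050990 m
LRL: c = (6 − d² + 2cos(α−β) − 2d(sin α − sin β))/8 = 0.927545; p = 2π − arccos c = 5.900179 rad; φ = atan2(cos β − cos α, d + sin α − sin β) = 2.913283 rad; t = (φ − α + p/2) mod 2π = 0.830736 rad, q = (β − α − t + p) mod 2π = 1.098818 rad → L = 7.01·(0.830736 + 5.900179 + 1.098818) = 7.01·7.829733 = 54.886429 m
Shortest: RLR with L = 49.050990 m ≈ 49.0510 m
Convert RLR to answer units (arcs ×180/π): t = 1.136193·180/π = 65.0990°, p = 4.654925·180/π = 266.7075°, q = 1.206171·180/π = 69.1085°, L = 49.0510 m.

RLR: t = 65.0990°, p = 266.7075°, q = 69.1085°, L = 49.0510 m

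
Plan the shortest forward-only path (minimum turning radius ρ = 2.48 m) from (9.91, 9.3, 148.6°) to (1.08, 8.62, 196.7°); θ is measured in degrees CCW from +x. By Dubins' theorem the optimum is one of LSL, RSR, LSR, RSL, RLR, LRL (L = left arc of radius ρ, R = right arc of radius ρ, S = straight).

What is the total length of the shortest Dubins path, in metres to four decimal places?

8.9714 m

Let ψ = atan2(Δy, Δx) = atan2(-0.68, -8.83) = -175.5963° be the start→goal bearing.
Normalize: d = |goal − start| / ρ = 8.856145/2.48 = 3.571026, α = (θ_start − ψ) mod 360° = 324.1963° = 5.658293 rad, β = (θ_goal − ψ) mod 360° = 12.2963° = 0.214611 rad.
Common terms: sin α = -0.585010, cos α = 0.811026, sin β = 0.212968, cos β = 0.977059, cos(α−β) = 0.667833, d² = 12.752227. Work in radians in the unit-radius frame; every candidate has L = ρ·(t + p + q).
LSL: p² = 2 + d² − 2cos(α−β) + 2d(sin α − sin β) = 7.717366; p = √p² = 2.778015; φ = atan2(cos β − cos α, d + sin α − sin β) = 0.059802 rad; t = (φ − α) mod 2π = 0.684694 rad, q = (β − φ) mod 2π = 0.154809 rad → L = 2.48·(0.684694 + 2.778015 + 0.154809) = 2.48·3.617518 = 8.971445 m
RSR: p² = 2 + d² − 2cos(α−β) + 2d(sin β − sin α) = 19.115759; p = √p² = 4.372157; φ = atan2(cos α − cos β, d − sin α + sin β) = -0.037984 rad; t = (α − φ) mod 2π = 5.696278 rad, q = (φ − β) mod 2π = 6.030590 rad → L = 2.48·(5.696278 + 4.372157 + 6.030590) = 2.48·16.099024 = 39.925581 m
LSR: p² = d² − 2 + 2cos(α−β) + 2d(sin α + sin β) = 9.430751; p = √p² = 3.070953; φ = atan2(−cos α − cos β, d + sin α + sin β) − atan2(−2, p) = 0.067571 rad; t = (φ − α) mod 2π = 0.692463 rad, q = (φ − β) mod 2π = 6.136145 rad → L = 2.48·(0.692463 + 3.070953 + 6.136145) = 2.48·9.899561 = 24.550911 m
RSL: p² = d² − 2 + 2cos(α−β) − 2d(sin α + sin β) = 14.745034; p = √p² = 3.839926; φ = atan2(cos α + cos β, d − sin α − sin β) − atan2(2, p) = -0.054442 rad; t = (α − φ) mod 2π = 5.712736 rad, q = (β − φ) mod 2π = 0.269054 rad → L = 2.48·(5.712736 + 3.839926 + 0.269054) = 2.48·9.821716 = 24.357855 m
RLR: c = (6 − d² + 2cos(α−β) + 2d(sin α − sin β))/8 = -1.389470, |c| > 1 → infeasible
LRL: c = (6 − d² + 2cos(α−β) − 2d(sin α − sin β))/8 = 0.035329; p = 2π − arccos c = 4.747726 rad; φ = atan2(cos β − cos α, d + sin α − sin β) = 0.059802 rad; t = (φ − α + p/2) mod 2π = 3.058557 rad, q = (β − α − t + p) mod 2π = 2.528672 rad → L = 2.48·(3.058557 + 4.747726 + 2.528672) = 2.48·10.334955 = 25.630687 m
Shortest: LSL with L = 8.971445 m ≈ 8.9714 m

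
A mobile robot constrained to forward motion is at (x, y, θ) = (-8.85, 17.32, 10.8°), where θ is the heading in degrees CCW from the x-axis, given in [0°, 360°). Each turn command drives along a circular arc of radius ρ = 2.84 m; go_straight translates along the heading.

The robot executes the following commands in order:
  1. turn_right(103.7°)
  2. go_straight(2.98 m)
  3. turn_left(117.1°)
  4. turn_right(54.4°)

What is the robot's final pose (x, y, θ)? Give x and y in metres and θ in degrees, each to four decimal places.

(0.9611, 8.5405, 329.8000°)

set_pose: (x, y, θ) = (-8.8500, 17.3200, 10.8000°), ρ = 2.84
turn_right(103.7°): centre at ρ to the right, rotate −103.7° → (-5.4815, 14.3866, -92.9000° ≡ 267.1000°)
go_straight(2.98): x += 2.98·cos θ, y += 2.98·sin θ → (-5.6322, 11.4104, 267.1000°)
turn_left(117.1°): centre at ρ to the left, rotate +117.1° → (-1.6317, 8.6763, 384.2000° ≡ 24.2000°)
turn_right(54.4°): centre at ρ to the right, rotate −54.4° → (0.9611, 8.5405, -30.2000° ≡ 329.8000°)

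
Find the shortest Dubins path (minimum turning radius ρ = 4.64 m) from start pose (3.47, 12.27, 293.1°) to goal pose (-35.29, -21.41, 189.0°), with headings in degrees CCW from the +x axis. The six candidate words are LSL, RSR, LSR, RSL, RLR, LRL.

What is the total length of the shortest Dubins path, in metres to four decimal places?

Let ψ = atan2(Δy, Δx) = atan2(-33.68, -38.76) = -139.0114° be the start→goal bearing.
Normalize: d = |goal − start| / ρ = 51.348612/4.64 = 11.066511, α = (θ_start − ψ) mod 360° = 72.1114° = 1.258582 rad, β = (θ_goal − ψ) mod 360° = 328.0114° = 5.724879 rad.
Common terms: sin α = 0.951656, cos α = 0.307167, sin β = -0.529750, cos β = 0.848154, cos(α−β) = -0.243615, d² = 122.467672. Work in radians in the unit-radius frame; every candidate has L = ρ·(t + p + q).
LSL: p² = 2 + d² − 2cos(α−β) + 2d(sin α − sin β) = 157.742893; p = √p² = 12.559574; φ = atan2(cos β − cos α, d + sin α − sin β) = 0.043087 rad; t = (φ − α) mod 2π = 5.067691 rad, q = (β − φ) mod 2π = 5.681792 rad → L = 4.64·(5.067691 + 12.559574 + 5.681792) = 4.64·23.309057 = 108.154023 m
RSR: p² = 2 + d² − 2cos(α−β) + 2d(sin β − sin α) = 92.166912; p = √p² = 9.600360; φ = atan2(cos α − cos β, d − sin α + sin β) = -0.056381 rad; t = (α − φ) mod 2π = 1.314962 rad, q = (φ − β) mod 2π = 0.501926 rad → L = 4.64·(1.314962 + 9.600360 + 0.501926) = 4.64·11.417248 = 52.976029 m
LSR: p² = d² − 2 + 2cos(α−β) + 2d(sin α + sin β) = 129.318482; p = √p² = 11.371828; φ = atan2(−cos α − cos β, d + sin α + sin β) − atan2(−2, p) = 0.073866 rad; t = (φ − α) mod 2π = 5.098470 rad, q = (φ − β) mod 2π = 0.632172 rad → L = 4.64·(5.098470 + 11.371828 + 0.632172) = 4.64·17.102470 = 79.355460 m
RSL: p² = d² − 2 + 2cos(α−β) − 2d(sin α + sin β) = 110.642403; p = √p² = 10.518669; φ = atan2(cos α + cos β, d − sin α − sin β) − atan2(2, p) = -0.079783 rad; t = (α − φ) mod 2π = 1.338364 rad, q = (β − φ) mod 2π = 5.804662 rad → L = 4.64·(1.338364 + 10.518669 + 5.804662) = 4.64·17.661695 = 81.950266 m
RLR: c = (6 − d² + 2cos(α−β) + 2d(sin α − sin β))/8 = -10.520864, |c| > 1 → infeasible
LRL: c = (6 − d² + 2cos(α−β) − 2d(sin α − sin β))/8 = -18.717862, |c| > 1 → infeasible
Shortest: RSR with L = 52.976029 m ≈ 52.9760 m

52.9760 m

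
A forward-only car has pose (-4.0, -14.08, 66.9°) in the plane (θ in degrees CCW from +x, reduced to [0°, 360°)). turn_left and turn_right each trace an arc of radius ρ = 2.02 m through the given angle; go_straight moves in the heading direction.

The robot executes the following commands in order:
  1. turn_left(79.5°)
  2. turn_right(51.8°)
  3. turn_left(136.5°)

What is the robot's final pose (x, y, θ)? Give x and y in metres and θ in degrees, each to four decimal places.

set_pose: (x, y, θ) = (-4.0000, -14.0800, 66.9000°), ρ = 2.02
turn_left(79.5°): centre at ρ to the left, rotate +79.5° → (-4.7402, -11.6050, 146.4000°)
turn_right(51.8°): centre at ρ to the right, rotate −51.8° → (-5.6358, -10.0845, 94.6000°)
turn_left(136.5°): centre at ρ to the left, rotate +136.5° → (-9.2214, -8.9780, 231.1000°)

(-9.2214, -8.9780, 231.1000°)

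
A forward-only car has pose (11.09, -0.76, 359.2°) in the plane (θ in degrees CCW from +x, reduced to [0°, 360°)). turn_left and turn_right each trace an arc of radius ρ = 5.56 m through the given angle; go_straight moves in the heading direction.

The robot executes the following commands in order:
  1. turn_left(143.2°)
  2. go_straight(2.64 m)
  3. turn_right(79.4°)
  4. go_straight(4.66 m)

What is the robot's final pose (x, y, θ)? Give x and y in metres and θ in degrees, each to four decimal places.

set_pose: (x, y, θ) = (11.0900, -0.7600, 359.2000°), ρ = 5.56
turn_left(143.2°): centre at ρ to the left, rotate +143.2° → (14.5600, 9.2046, 502.4000° ≡ 142.4000°)
go_straight(2.64): x += 2.64·cos θ, y += 2.64·sin θ → (12.4684, 10.8154, 142.4000°)
turn_right(79.4°): centre at ρ to the right, rotate −79.4° → (10.9068, 17.7447, 63.0000°)
go_straight(4.66): x += 4.66·cos θ, y += 4.66·sin θ → (13.0224, 21.8968, 63.0000°)

(13.0224, 21.8968, 63.0000°)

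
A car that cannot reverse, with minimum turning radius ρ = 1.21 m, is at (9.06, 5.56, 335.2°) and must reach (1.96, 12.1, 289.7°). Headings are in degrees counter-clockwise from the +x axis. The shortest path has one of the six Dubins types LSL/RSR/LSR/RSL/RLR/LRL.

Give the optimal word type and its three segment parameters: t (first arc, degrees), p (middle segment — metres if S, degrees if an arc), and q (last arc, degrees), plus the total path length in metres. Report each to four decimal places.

Let ψ = atan2(Δy, Δx) = atan2(6.54, -7.10) = 137.3510° be the start→goal bearing.
Normalize: d = |goal − start| / ρ = 9.653062/1.21 = 7.977737, α = (θ_start − ψ) mod 360° = 197.8490° = 3.453116 rad, β = (θ_goal − ψ) mod 360° = 152.3490° = 2.658992 rad.
Common terms: sin α = -0.306509, cos α = -0.951868, sin β = 0.464085, cos β = -0.885791, cos(α−β) = 0.700909, d² = 63.644287. Work in radians in the unit-radius frame; every candidate has L = ρ·(t + p + q).
LSL: p² = 2 + d² − 2cos(α−β) + 2d(sin α − sin β) = 51.947273; p = √p² = 7.207446; φ = atan2(cos β − cos α, d + sin α − sin β) = 0.009168 rad; t = (φ − α) mod 2π = 2.839237 rad, q = (β − φ) mod 2π = 2.649824 rad → L = 1.21·(2.839237 + 7.207446 + 2.649824) = 1.21·12.696506 = 15.362772 m
RSR: p² = 2 + d² − 2cos(α−β) + 2d(sin β − sin α) = 76.537663; p = √p² = 8.748581; φ = atan2(cos α − cos β, d − sin α + sin β) = -0.007553 rad; t = (α − φ) mod 2π = 3.460669 rad, q = (φ − β) mod 2π = 3.616641 rad → L = 1.21·(3.460669 + 8.748581 + 3.616641) = 1.21·15.825891 = 19.149328 m
LSR: p² = d² − 2 + 2cos(α−β) + 2d(sin α + sin β) = 65.560292; p = √p² = 8.096931; φ = atan2(−cos α − cos β, d + sin α + sin β) − atan2(−2, p) = 0.464318 rad; t = (φ − α) mod 2π = 3.294387 rad, q = (φ − β) mod 2π = 4.088512 rad → L = 1.21·(3.294387 + 8.096931 + 4.088512) = 1.21·15.479830 = 18.730594 m
RSL: p² = d² − 2 + 2cos(α−β) − 2d(sin α + sin β) = 60.531918; p = √p² = 7.780226; φ = atan2(cos α + cos β, d − sin α − sin β) − atan2(2, p) = -0.482416 rad; t = (α − φ) mod 2π = 3.935533 rad, q = (β − φ) mod 2π = 3.141408 rad → L = 1.21·(3.935533 + 7.780226 + 3.141408) = 1.21·14.857167 = 17.977172 m
RLR: c = (6 − d² + 2cos(α−β) + 2d(sin α − sin β))/8 = -8.567208, |c| > 1 → infeasible
LRL: c = (6 − d² + 2cos(α−β) − 2d(sin α − sin β))/8 = -5.493409, |c| > 1 → infeasible
Shortest: LSL with L = 15.362772 m ≈ 15.3628 m
Convert LSL to answer units (arcs ×180/π): t = 2.839237·180/π = 162.6763°, p = ρ·p = 1.21·7.207446 = 8.7210 m, q = 2.649824·180/π = 151.8237°, L = 15.3628 m.

LSL: t = 162.6763°, p = 8.7210 m, q = 151.8237°, L = 15.3628 m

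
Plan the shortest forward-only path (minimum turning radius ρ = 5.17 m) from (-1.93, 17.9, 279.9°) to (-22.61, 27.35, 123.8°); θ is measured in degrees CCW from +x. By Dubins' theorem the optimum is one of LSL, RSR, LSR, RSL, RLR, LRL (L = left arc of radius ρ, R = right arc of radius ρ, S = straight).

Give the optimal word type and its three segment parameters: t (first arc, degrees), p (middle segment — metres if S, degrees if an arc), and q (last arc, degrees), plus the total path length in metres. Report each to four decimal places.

RSR: t = 149.3895°, p = 17.3815 m, q = 6.7105°, L = 31.4669 m

Let ψ = atan2(Δy, Δx) = atan2(9.45, -20.68) = 155.4413° be the start→goal bearing.
Normalize: d = |goal − start| / ρ = 22.736862/5.17 = 4.397846, α = (θ_start − ψ) mod 360° = 124.4587° = 2.172213 rad, β = (θ_goal − ψ) mod 360° = 328.3587° = 5.730940 rad.
Common terms: sin α = 0.824535, cos α = -0.565811, sin β = -0.524600, cos β = 0.851349, cos(α−β) = -0.914254, d² = 19.341047. Work in radians in the unit-radius frame; every candidate has L = ρ·(t + p + q).
LSL: p² = 2 + d² − 2cos(α−β) + 2d(sin α − sin β) = 35.036129; p = √p² = 5.919132; φ = atan2(cos β − cos α, d + sin α − sin β) = 0.241769 rad; t = (φ − α) mod 2π = 4.352741 rad, q = (β − φ) mod 2π = 5.489171 rad → L = 5.17·(4.352741 + 5.919132 + 5.489171) = 5.17·15.761044 = 81.484598 m
RSR: p² = 2 + d² − 2cos(α−β) + 2d(sin β − sin α) = 11.302980; p = √p² = 3.361990; φ = atan2(cos α − cos β, d − sin α + sin β) = -0.435125 rad; t = (α − φ) mod 2π = 2.607339 rad, q = (φ − β) mod 2π = 0.117120 rad → L = 5.17·(2.607339 + 3.361990 + 0.117120) = 5.17·6.086449 = 31.466943 m
LSR: p² = d² − 2 + 2cos(α−β) + 2d(sin α + sin β) = 18.150669; p = √p² = 4.260360; φ = atan2(−cos α − cos β, d + sin α + sin β) − atan2(−2, p) = 0.378199 rad; t = (φ − α) mod 2π = 4.489171 rad, q = (φ − β) mod 2π = 0.930444 rad → L = 5.17·(4.489171 + 4.260360 + 0.930444) = 5.17·9.679975 = 50.045471 m
RSL: p² = d² − 2 + 2cos(α−β) − 2d(sin α + sin β) = 12.874409; p = √p² = 3.588093; φ = atan2(cos α + cos β, d − sin α − sin β) − atan2(2, p) = -0.438940 rad; t = (α − φ) mod 2π = 2.611153 rad, q = (β − φ) mod 2π = 6.169880 rad → L = 5.17·(2.611153 + 3.588093 + 6.169880) = 5.17·12.369126 = 63.948380 m
RLR: c = (6 − d² + 2cos(α−β) + 2d(sin α − sin β))/8 = -0.412872; p = 2π − arccos c = 4.286783 rad; φ = atan2(cos α − cos β, d − sin α + sin β) = -0.435125 rad; t = (α − φ + p/2) mod 2π = 4.750730 rad, q = (α − β − t + p) mod 2π = 2.260512 rad → L = 5.17·(4.750730 + 4.286783 + 2.260512) = 5.17·11.298026 = 58.410793 m
LRL: c = (6 − d² + 2cos(α−β) − 2d(sin α − sin β))/8 = -3.379516, |c| > 1 → infeasible
Shortest: RSR with L = 31.466943 m ≈ 31.4669 m
Convert RSR to answer units (arcs ×180/π): t = 2.607339·180/π = 149.3895°, p = ρ·p = 5.17·3.361990 = 17.3815 m, q = 0.117120·180/π = 6.7105°, L = 31.4669 m.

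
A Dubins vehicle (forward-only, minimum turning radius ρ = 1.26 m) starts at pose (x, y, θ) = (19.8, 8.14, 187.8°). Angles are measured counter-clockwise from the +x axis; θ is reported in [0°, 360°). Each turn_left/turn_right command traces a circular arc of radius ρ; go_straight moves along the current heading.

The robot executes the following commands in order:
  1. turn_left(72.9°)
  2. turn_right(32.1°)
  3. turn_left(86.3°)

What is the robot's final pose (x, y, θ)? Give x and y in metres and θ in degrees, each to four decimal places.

(18.4819, 4.7430, 314.9000°)

set_pose: (x, y, θ) = (19.8000, 8.1400, 187.8000°), ρ = 1.26
turn_left(72.9°): centre at ρ to the left, rotate +72.9° → (18.7276, 7.0953, 260.7000°)
turn_right(32.1°): centre at ρ to the right, rotate −32.1° → (18.4293, 6.4656, 228.6000°)
turn_left(86.3°): centre at ρ to the left, rotate +86.3° → (18.4819, 4.7430, 314.9000°)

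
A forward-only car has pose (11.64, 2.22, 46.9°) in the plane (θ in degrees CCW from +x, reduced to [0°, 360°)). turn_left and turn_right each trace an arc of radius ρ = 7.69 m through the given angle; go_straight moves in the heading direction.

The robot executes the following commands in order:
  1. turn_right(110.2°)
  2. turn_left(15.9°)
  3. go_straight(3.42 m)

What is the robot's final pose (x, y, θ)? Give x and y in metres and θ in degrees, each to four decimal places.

set_pose: (x, y, θ) = (11.6400, 2.2200, 46.9000°), ρ = 7.69
turn_right(110.2°): centre at ρ to the right, rotate −110.2° → (24.1250, 0.4209, -63.3000° ≡ 296.7000°)
turn_left(15.9°): centre at ρ to the left, rotate +15.9° → (25.3344, -1.3290, 312.6000°)
go_straight(3.42): x += 3.42·cos θ, y += 3.42·sin θ → (27.6493, -3.8465, 312.6000°)

(27.6493, -3.8465, 312.6000°)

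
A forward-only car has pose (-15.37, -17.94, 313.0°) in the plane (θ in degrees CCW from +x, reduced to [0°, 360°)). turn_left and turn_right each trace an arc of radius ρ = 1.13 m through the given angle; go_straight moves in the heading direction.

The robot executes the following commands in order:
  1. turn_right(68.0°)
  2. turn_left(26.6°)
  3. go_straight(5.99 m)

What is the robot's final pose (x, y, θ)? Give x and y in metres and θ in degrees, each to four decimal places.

set_pose: (x, y, θ) = (-15.3700, -17.9400, 313.0000°), ρ = 1.13
turn_right(68.0°): centre at ρ to the right, rotate −68.0° → (-15.1723, -19.1882, 245.0000°)
turn_left(26.6°): centre at ρ to the left, rotate +26.6° → (-15.2777, -19.6973, 271.6000°)
go_straight(5.99): x += 5.99·cos θ, y += 5.99·sin θ → (-15.1105, -25.6850, 271.6000°)

(-15.1105, -25.6850, 271.6000°)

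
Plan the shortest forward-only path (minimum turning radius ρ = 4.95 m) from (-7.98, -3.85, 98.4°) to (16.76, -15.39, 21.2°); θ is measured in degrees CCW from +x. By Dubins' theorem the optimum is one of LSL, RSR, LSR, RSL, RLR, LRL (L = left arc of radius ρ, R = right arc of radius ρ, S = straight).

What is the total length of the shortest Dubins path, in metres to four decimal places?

36.4633 m

Let ψ = atan2(Δy, Δx) = atan2(-11.54, 24.74) = -25.0067° be the start→goal bearing.
Normalize: d = |goal − start| / ρ = 27.299070/4.95 = 5.514964, α = (θ_start − ψ) mod 360° = 123.4067° = 2.153854 rad, β = (θ_goal − ψ) mod 360° = 46.2067° = 0.806460 rad.
Common terms: sin α = 0.834783, cos α = -0.550579, sin β = 0.721842, cos β = 0.692058, cos(α−β) = 0.221548, d² = 30.414823. Work in radians in the unit-radius frame; every candidate has L = ρ·(t + p + q).
LSL: p² = 2 + d² − 2cos(α−β) + 2d(sin α − sin β) = 33.217460; p = √p² = 5.763459; φ = atan2(cos β − cos α, d + sin α − sin β) = 0.217313 rad; t = (φ − α) mod 2π = 4.346644 rad, q = (β − φ) mod 2π = 0.589147 rad → L = 4.95·(4.346644 + 5.763459 + 0.589147) = 4.95·10.699250 = 52.961288 m
RSR: p² = 2 + d² − 2cos(α−β) + 2d(sin β − sin α) = 30.725992; p = √p² = 5.543103; φ = atan2(cos α − cos β, d − sin α + sin β) = -0.226099 rad; t = (α − φ) mod 2π = 2.379953 rad, q = (φ − β) mod 2π = 5.250627 rad → L = 4.95·(2.379953 + 5.543103 + 5.250627) = 4.95·13.173683 = 65.209729 m
LSR: p² = d² − 2 + 2cos(α−β) + 2d(sin α + sin β) = 46.027378; p = √p² = 6.784348; φ = atan2(−cos α − cos β, d + sin α + sin β) − atan2(−2, p) = 0.266672 rad; t = (φ − α) mod 2π = 4.396003 rad, q = (φ − β) mod 2π = 5.743397 rad → L = 4.95·(4.396003 + 6.784348 + 5.743397) = 4.95·16.923748 = 83.772554 m
RSL: p² = d² − 2 + 2cos(α−β) − 2d(sin α + sin β) = 11.688462; p = √p² = 3.418839; φ = atan2(cos α + cos β, d − sin α − sin β) − atan2(2, p) = -0.493586 rad; t = (α − φ) mod 2π = 2.647440 rad, q = (β − φ) mod 2π = 1.300046 rad → L = 4.95·(2.647440 + 3.418839 + 1.300046) = 4.95·7.366325 = 36.463307 m
RLR: c = (6 − d² + 2cos(α−β) + 2d(sin α − sin β))/8 = -2.840749, |c| > 1 → infeasible
LRL: c = (6 − d² + 2cos(α−β) − 2d(sin α − sin β))/8 = -3.152182, |c| > 1 → infeasible
Shortest: RSL with L = 36.463307 m ≈ 36.4633 m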